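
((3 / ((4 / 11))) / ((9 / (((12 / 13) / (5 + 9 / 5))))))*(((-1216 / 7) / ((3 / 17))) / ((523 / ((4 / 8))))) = -0.12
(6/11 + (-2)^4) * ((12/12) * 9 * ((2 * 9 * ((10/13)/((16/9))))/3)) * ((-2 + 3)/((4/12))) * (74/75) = 62937/55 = 1144.31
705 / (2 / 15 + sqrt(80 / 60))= -10575 / 148 + 52875* sqrt(3) / 148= 547.35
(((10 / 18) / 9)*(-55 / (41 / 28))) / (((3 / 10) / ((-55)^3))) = 12810875000 / 9963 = 1285845.13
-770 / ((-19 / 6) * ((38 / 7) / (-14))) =-226380 / 361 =-627.09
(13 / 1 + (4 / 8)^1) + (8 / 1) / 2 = 35 / 2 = 17.50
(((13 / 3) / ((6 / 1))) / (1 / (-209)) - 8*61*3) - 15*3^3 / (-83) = -2405437 / 1494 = -1610.06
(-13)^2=169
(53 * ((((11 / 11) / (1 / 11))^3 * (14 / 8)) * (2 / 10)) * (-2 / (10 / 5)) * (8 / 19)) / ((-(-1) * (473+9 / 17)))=-1199231 / 54625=-21.95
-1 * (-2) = 2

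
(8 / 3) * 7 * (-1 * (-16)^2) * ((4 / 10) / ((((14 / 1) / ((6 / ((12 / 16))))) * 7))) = -16384 / 105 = -156.04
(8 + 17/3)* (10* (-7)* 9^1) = -8610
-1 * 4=-4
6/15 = 2/5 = 0.40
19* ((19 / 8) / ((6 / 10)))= 1805 / 24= 75.21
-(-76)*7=532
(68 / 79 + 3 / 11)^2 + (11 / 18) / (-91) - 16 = -18210337709 / 1236953718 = -14.72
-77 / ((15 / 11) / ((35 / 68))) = -5929 / 204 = -29.06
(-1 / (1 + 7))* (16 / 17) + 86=1460 / 17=85.88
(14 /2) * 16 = 112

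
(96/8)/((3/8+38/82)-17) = -1312/1767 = -0.74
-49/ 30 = -1.63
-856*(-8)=6848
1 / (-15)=-1 / 15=-0.07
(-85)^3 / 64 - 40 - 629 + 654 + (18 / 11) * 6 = -6759023 / 704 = -9600.88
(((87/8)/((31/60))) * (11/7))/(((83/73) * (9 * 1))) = 116435/36022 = 3.23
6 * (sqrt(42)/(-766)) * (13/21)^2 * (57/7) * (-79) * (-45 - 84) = -32723301 * sqrt(42)/131369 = -1614.32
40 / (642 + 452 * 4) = 4 / 245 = 0.02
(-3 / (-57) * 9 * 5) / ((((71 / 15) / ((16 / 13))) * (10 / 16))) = 0.99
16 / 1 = 16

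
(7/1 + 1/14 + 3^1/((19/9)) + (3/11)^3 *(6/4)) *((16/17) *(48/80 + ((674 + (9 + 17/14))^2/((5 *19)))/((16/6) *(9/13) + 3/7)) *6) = 960108388049736/9205727069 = 104294.68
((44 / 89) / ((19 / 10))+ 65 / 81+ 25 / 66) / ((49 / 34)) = 73841795 / 73827369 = 1.00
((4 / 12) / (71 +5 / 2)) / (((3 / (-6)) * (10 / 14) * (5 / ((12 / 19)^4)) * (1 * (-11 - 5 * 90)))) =9216 / 10513646675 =0.00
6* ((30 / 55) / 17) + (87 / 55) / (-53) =8061 / 49555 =0.16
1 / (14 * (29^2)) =1 / 11774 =0.00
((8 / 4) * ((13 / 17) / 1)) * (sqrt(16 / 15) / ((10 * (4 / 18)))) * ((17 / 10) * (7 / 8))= 273 * sqrt(15) / 1000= 1.06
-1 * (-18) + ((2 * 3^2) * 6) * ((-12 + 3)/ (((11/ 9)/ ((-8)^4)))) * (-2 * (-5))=-32574352.91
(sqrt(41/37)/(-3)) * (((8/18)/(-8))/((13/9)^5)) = 2187 * sqrt(1517)/27475682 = 0.00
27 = 27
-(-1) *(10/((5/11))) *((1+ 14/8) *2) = 121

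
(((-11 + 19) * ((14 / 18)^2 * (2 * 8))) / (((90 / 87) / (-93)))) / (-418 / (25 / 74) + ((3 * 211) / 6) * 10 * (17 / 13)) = -183252160 / 3746979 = -48.91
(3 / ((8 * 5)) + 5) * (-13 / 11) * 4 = -2639 / 110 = -23.99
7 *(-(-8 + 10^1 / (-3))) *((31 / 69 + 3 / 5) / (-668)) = -21539 / 172845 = -0.12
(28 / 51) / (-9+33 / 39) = -182 / 2703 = -0.07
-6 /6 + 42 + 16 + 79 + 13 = 149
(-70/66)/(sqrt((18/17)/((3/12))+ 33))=-35*sqrt(10761)/20889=-0.17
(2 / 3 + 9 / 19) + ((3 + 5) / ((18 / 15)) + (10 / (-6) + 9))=863 / 57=15.14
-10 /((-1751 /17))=10 /103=0.10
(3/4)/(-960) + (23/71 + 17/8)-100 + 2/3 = -26414773/272640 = -96.89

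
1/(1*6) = 1/6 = 0.17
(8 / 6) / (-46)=-2 / 69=-0.03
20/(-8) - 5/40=-21/8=-2.62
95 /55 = 19 /11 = 1.73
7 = 7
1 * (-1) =-1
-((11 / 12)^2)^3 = -1771561 / 2985984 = -0.59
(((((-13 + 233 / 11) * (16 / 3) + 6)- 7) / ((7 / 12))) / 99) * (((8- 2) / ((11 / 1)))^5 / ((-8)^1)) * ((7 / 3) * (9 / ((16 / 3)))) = -341901 / 19487171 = -0.02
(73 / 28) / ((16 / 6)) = 219 / 224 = 0.98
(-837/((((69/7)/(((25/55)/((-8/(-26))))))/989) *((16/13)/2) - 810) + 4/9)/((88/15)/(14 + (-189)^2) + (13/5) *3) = 163193076939725/861380004840702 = 0.19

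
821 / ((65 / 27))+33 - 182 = 12482 / 65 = 192.03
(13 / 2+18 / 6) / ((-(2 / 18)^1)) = -171 / 2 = -85.50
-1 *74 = -74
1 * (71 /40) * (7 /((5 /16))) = 994 /25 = 39.76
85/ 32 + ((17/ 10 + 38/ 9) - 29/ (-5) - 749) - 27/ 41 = -8682187/ 11808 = -735.28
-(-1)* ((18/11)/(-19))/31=-18/6479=-0.00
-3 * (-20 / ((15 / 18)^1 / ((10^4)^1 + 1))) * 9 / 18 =360036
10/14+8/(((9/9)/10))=565/7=80.71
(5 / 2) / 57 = 5 / 114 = 0.04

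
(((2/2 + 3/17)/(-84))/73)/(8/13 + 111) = -0.00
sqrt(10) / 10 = 0.32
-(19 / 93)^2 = -361 / 8649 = -0.04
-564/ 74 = -282/ 37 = -7.62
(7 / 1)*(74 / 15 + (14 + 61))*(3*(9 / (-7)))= -10791 / 5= -2158.20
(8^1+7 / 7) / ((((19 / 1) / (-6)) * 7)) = -54 / 133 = -0.41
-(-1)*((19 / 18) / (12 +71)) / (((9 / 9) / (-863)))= -16397 / 1494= -10.98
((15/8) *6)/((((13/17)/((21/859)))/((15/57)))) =80325/848692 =0.09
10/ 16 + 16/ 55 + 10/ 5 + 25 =12283/ 440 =27.92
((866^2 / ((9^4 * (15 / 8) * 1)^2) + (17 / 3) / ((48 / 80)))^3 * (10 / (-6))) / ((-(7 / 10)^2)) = 3066482380393173159594263200402516 / 1068501417430861096810919355375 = 2869.89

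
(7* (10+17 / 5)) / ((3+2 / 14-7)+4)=3283 / 5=656.60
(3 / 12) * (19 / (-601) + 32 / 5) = 19137 / 12020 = 1.59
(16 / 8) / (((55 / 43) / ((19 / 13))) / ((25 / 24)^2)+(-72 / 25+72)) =0.03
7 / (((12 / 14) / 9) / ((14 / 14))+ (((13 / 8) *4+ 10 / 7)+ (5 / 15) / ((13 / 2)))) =3822 / 4409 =0.87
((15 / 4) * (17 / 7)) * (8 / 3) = 170 / 7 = 24.29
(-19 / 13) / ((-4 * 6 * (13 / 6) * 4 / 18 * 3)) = 0.04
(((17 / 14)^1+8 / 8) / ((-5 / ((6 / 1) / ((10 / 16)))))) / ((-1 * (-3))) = -248 / 175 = -1.42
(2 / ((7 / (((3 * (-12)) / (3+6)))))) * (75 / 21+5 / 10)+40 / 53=-10124 / 2597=-3.90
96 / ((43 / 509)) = 48864 / 43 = 1136.37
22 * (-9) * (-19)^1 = 3762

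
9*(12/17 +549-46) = 77067/17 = 4533.35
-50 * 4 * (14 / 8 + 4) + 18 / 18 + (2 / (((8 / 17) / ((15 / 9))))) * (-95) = -21863 / 12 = -1821.92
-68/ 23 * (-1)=68/ 23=2.96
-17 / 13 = -1.31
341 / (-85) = -341 / 85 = -4.01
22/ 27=0.81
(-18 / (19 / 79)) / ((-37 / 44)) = 62568 / 703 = 89.00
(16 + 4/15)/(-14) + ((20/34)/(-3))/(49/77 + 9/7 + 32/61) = -4246393/3418870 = -1.24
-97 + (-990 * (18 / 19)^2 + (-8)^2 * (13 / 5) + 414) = -731263 / 1805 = -405.13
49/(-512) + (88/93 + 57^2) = 154744883/47616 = 3249.85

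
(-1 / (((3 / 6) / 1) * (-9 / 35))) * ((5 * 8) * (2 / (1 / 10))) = 56000 / 9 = 6222.22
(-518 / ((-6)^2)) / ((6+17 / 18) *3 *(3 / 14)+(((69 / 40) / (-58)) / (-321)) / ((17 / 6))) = -1912751260 / 593453097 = -3.22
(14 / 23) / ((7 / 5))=0.43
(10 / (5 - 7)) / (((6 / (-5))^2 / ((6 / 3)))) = -125 / 18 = -6.94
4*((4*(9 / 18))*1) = 8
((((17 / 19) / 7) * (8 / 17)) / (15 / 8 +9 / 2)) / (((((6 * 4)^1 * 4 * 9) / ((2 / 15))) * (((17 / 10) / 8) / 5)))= 320 / 9340191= 0.00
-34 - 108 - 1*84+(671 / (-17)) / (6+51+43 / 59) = -226.68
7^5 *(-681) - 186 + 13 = -11445740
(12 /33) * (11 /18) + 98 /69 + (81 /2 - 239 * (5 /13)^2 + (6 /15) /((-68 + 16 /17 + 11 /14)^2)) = 590745206355193 /87033341270070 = 6.79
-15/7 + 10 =55/7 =7.86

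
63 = 63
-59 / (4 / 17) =-1003 / 4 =-250.75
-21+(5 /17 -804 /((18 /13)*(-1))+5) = 28813 /51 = 564.96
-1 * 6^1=-6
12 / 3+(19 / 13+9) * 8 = 1140 / 13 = 87.69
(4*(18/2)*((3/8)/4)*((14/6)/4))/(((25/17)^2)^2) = 5261823/12500000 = 0.42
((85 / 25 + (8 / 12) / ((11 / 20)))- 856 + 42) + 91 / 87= -3867916 / 4785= -808.34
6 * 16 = 96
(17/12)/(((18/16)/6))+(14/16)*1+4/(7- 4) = 703/72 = 9.76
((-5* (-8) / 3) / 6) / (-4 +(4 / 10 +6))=25 / 27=0.93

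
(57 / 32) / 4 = 57 / 128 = 0.45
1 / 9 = 0.11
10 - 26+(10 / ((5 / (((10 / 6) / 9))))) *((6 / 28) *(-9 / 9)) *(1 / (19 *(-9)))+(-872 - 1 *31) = -9900382 / 10773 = -919.00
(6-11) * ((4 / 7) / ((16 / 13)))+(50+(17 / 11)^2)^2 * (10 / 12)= 936649825 / 409948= 2284.80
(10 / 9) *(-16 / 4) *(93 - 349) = 10240 / 9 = 1137.78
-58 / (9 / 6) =-116 / 3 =-38.67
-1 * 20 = -20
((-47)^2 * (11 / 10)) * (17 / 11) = 37553 / 10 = 3755.30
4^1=4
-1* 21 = -21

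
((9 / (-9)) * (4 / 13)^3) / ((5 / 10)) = -128 / 2197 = -0.06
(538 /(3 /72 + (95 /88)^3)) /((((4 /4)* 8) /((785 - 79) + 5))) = 97753239936 /2657309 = 36786.55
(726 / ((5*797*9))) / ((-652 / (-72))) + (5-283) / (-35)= 7.95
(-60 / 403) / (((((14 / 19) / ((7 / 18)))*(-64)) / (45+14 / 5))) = 4541 / 77376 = 0.06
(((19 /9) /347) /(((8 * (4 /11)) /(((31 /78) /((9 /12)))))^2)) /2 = 2209339 /21888382464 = 0.00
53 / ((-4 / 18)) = -477 / 2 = -238.50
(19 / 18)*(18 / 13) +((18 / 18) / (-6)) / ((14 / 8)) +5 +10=4468 / 273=16.37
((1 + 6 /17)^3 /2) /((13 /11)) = 133837 /127738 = 1.05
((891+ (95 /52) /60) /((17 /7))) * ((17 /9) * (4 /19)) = 3892021 /26676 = 145.90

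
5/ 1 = 5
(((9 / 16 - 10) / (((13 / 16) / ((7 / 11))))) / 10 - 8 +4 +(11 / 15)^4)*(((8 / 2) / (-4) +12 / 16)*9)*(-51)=-510.63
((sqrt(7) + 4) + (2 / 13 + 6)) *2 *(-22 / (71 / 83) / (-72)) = 913 *sqrt(7) / 1278 + 20086 / 2769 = 9.14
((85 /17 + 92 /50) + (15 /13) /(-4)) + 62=89117 /1300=68.55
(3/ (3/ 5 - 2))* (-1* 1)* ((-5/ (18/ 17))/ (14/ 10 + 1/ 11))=-23375/ 3444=-6.79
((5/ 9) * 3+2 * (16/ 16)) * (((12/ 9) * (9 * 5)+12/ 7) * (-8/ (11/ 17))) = -19584/ 7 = -2797.71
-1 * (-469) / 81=469 / 81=5.79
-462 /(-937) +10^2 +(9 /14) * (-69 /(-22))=29583773 /288596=102.51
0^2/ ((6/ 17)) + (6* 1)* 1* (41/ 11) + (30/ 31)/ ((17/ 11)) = 133272/ 5797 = 22.99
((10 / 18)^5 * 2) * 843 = 1756250 / 19683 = 89.23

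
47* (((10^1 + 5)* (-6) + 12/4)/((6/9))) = -12267/2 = -6133.50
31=31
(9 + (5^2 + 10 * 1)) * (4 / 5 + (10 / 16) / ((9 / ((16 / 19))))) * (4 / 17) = 8.89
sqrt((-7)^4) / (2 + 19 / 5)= 245 / 29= 8.45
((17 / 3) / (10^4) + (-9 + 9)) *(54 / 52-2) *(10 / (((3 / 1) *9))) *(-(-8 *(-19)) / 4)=323 / 42120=0.01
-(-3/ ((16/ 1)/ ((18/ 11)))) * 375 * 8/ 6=3375/ 22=153.41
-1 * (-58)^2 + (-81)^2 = 3197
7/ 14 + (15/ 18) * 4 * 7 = 143/ 6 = 23.83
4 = 4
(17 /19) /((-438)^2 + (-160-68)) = 0.00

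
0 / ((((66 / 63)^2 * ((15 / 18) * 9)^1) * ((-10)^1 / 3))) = 0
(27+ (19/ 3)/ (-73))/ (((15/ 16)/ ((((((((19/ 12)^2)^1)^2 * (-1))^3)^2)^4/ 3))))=1697171879530149386168520415719441949997026492389395476490258511550686874734045414211744091537360900061893218167923446296392707/ 12300032837131881040168894292172831289708855237901671099627021500556967999491139583690842830540086957834240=137981085254232179178.82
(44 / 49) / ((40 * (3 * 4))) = 11 / 5880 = 0.00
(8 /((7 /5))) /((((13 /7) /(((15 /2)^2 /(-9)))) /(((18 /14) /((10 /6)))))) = -1350 /91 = -14.84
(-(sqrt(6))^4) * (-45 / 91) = 1620 / 91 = 17.80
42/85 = 0.49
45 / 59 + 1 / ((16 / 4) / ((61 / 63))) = 14939 / 14868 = 1.00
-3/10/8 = -3/80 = -0.04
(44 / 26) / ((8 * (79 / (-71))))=-781 / 4108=-0.19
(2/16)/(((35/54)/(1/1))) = 27/140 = 0.19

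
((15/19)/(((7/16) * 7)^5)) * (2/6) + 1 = 5372272611/5367029731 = 1.00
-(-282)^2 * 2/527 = -159048/527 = -301.80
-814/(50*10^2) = -407/2500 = -0.16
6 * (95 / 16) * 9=2565 / 8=320.62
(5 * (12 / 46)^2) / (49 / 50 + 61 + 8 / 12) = 27000 / 4971013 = 0.01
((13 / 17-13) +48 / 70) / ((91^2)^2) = -6872 / 40802101795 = -0.00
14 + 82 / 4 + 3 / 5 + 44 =791 / 10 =79.10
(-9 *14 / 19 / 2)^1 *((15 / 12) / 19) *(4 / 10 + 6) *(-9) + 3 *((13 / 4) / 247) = 18201 / 1444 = 12.60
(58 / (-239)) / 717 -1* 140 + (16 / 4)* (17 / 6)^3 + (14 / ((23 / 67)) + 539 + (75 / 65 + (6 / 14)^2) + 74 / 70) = 120471162726059 / 225957538170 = 533.16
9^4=6561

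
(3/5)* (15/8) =9/8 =1.12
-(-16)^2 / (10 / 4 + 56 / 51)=-26112 / 367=-71.15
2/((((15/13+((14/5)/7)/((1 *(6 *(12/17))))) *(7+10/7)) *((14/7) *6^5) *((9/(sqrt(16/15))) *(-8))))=-0.00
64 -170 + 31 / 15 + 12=-1379 / 15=-91.93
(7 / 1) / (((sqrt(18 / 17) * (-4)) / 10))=-35 * sqrt(34) / 12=-17.01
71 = 71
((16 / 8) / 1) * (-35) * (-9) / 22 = 315 / 11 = 28.64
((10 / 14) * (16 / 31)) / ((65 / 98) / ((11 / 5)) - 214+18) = -12320 / 6539853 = -0.00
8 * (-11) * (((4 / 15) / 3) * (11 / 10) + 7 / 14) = -11836 / 225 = -52.60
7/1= 7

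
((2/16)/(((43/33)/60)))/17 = 495/1462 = 0.34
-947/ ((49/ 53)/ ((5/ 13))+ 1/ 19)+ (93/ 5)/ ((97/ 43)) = -2263090693/ 5998480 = -377.28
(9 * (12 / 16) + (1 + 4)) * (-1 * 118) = -2773 / 2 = -1386.50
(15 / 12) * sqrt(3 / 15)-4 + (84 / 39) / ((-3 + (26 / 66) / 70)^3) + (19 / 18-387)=-30203777292458611 / 77440684747842 + sqrt(5) / 4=-389.47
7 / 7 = 1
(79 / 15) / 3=79 / 45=1.76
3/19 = 0.16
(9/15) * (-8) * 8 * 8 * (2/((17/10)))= -6144/17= -361.41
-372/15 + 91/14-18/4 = -22.80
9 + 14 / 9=95 / 9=10.56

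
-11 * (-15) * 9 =1485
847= 847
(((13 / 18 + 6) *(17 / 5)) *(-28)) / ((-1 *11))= 2618 / 45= 58.18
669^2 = 447561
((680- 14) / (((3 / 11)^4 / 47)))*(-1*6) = -101842796 / 3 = -33947598.67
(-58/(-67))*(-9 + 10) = 58/67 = 0.87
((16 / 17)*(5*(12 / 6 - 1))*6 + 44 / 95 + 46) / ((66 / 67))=4041373 / 53295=75.83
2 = 2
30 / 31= 0.97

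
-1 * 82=-82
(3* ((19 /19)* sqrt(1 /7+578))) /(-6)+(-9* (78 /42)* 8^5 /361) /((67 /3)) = -11501568 /169309 - sqrt(28329) /14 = -79.95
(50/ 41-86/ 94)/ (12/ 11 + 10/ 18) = 58113/ 314101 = 0.19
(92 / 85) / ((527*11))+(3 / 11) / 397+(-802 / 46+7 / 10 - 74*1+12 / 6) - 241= -2967113609753 / 8998509190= -329.73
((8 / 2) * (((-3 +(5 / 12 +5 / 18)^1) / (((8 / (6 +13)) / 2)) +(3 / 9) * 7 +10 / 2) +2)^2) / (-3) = -54289 / 15552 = -3.49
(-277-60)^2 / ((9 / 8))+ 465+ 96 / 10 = 4564117 / 45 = 101424.82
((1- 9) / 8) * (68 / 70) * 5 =-34 / 7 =-4.86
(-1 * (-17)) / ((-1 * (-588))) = 17 / 588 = 0.03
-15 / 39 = -5 / 13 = -0.38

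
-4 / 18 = -2 / 9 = -0.22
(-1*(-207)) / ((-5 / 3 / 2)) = -1242 / 5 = -248.40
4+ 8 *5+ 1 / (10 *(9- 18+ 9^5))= 44.00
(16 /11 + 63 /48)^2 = 237169 /30976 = 7.66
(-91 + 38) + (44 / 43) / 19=-43257 / 817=-52.95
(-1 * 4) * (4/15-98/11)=5704/165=34.57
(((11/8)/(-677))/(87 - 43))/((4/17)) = -0.00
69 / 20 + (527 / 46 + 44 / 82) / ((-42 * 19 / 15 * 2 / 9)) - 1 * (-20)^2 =-1994485453 / 5016760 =-397.56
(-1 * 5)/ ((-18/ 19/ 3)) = 95/ 6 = 15.83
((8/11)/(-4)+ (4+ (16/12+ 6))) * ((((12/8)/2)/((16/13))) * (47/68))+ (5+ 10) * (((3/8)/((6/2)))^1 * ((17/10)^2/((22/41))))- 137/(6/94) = -382653683/179520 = -2131.54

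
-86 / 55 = -1.56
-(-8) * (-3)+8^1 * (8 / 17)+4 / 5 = -1652 / 85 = -19.44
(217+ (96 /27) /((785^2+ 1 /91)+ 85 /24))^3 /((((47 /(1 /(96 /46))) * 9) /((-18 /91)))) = -2209816185962163901268174542047351125 /965160567335363204495723764739112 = -2289.58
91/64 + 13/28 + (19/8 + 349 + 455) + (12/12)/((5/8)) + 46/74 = 67172813/82880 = 810.48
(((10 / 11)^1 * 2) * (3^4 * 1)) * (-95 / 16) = -38475 / 44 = -874.43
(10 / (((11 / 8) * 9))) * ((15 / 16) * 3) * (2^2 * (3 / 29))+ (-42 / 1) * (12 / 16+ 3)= -99885 / 638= -156.56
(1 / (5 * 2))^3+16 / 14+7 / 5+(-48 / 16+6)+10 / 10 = 45807 / 7000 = 6.54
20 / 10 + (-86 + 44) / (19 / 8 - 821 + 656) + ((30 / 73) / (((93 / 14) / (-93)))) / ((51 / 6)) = 1.58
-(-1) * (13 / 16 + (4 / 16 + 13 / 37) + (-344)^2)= 70055749 / 592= 118337.41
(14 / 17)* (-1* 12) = -9.88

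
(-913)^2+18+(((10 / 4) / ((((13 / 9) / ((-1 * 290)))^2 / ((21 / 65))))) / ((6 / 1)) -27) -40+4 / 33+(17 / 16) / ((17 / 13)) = 838947.05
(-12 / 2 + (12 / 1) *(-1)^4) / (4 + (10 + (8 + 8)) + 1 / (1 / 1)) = 0.19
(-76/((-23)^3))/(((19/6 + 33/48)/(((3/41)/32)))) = 0.00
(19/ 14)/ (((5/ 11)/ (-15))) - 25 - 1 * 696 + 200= -7921/ 14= -565.79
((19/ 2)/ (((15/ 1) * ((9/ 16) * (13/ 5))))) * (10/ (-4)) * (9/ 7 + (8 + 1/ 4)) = -8455/ 819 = -10.32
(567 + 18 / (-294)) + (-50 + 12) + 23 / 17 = 441733 / 833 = 530.29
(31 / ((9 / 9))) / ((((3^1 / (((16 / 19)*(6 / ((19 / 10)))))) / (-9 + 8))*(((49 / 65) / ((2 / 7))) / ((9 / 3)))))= -3868800 / 123823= -31.24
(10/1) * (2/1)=20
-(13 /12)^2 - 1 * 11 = -1753 /144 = -12.17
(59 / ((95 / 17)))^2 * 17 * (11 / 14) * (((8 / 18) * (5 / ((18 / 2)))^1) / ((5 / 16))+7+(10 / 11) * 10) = 257233483273 / 10234350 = 25134.33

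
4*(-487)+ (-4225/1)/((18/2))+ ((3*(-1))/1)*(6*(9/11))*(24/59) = -14155285/5841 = -2423.44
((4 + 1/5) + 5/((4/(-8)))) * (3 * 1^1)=-87/5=-17.40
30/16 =1.88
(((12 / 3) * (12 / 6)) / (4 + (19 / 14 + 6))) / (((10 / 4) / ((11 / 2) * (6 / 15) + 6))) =9184 / 3975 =2.31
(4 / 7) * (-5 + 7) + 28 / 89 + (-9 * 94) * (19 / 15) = -3333494 / 3115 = -1070.14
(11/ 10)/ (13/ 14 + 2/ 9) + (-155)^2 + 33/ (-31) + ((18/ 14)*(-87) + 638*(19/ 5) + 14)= 4145739386/ 157325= 26351.43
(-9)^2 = 81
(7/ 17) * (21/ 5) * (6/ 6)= 147/ 85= 1.73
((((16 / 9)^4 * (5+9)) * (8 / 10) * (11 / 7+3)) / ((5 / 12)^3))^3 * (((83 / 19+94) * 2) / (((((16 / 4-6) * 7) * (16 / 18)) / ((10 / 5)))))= -27544165874099711116505513984 / 2465180419921875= -11173286000289.03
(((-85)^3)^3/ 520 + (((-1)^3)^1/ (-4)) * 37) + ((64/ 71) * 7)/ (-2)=-3288960637221439369/ 7384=-445417204390769.15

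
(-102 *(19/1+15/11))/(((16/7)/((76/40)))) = -1726.58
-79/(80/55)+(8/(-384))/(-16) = -41711/768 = -54.31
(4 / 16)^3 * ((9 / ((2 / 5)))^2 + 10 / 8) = 1015 / 128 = 7.93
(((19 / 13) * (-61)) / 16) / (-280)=1159 / 58240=0.02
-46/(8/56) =-322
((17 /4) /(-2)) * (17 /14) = -289 /112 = -2.58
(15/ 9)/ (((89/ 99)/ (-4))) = -660/ 89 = -7.42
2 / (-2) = -1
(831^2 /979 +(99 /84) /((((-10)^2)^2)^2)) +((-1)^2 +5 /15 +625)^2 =9695595246400290763 /24670800000000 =392998.82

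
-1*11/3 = -11/3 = -3.67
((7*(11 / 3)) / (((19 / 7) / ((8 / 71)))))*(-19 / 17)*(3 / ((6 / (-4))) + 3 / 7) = 6776 / 3621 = 1.87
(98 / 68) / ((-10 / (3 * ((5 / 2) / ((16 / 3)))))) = -441 / 2176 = -0.20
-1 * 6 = -6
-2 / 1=-2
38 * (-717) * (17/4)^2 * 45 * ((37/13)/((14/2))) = -6555183255/728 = -9004372.60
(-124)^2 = 15376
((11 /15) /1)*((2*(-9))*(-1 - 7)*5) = 528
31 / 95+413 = 39266 / 95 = 413.33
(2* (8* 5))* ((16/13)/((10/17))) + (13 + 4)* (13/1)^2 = 39525/13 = 3040.38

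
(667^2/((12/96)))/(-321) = -3559112/321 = -11087.58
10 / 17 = 0.59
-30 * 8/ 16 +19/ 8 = -101/ 8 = -12.62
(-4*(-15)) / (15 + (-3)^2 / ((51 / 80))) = 68 / 33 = 2.06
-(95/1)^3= -857375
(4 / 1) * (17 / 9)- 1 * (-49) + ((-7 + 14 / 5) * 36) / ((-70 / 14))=19529 / 225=86.80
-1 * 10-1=-11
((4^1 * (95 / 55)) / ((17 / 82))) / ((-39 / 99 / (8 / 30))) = -22.56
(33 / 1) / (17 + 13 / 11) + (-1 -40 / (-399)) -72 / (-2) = 2945837 / 79800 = 36.92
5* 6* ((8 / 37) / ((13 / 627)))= 150480 / 481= 312.85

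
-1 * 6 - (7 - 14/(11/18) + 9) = 10/11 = 0.91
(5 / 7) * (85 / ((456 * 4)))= 0.03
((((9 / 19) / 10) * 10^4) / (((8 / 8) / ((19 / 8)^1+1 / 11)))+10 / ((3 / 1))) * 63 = 15423765 / 209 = 73797.92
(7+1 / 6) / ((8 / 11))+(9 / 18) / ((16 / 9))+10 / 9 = 3239 / 288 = 11.25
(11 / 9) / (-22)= -1 / 18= -0.06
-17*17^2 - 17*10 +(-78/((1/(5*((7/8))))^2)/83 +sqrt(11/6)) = -13548223/2656 +sqrt(66)/6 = -5099.63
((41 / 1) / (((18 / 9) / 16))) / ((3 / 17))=5576 / 3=1858.67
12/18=2/3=0.67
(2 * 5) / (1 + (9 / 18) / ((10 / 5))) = 8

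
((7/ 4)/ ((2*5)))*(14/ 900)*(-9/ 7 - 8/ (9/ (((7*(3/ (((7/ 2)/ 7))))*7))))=-7721/ 10800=-0.71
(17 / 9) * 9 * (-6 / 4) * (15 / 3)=-255 / 2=-127.50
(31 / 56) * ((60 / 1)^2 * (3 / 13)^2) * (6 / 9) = 83700 / 1183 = 70.75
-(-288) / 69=96 / 23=4.17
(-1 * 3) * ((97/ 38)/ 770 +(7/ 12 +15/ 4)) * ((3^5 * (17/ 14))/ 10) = -1572551901/ 4096400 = -383.89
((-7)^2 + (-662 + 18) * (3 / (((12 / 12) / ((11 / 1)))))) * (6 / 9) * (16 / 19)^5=-44465913856 / 7428297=-5986.02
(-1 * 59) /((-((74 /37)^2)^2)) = 59 /16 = 3.69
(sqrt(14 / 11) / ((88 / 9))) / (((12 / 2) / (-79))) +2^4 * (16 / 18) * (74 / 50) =4736 / 225 - 237 * sqrt(154) / 1936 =19.53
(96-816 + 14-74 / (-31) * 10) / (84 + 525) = -1.12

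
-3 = -3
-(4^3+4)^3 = -314432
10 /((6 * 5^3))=1 /75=0.01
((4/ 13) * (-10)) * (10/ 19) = -400/ 247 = -1.62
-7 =-7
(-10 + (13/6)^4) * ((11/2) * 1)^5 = 2512556651/41472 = 60584.41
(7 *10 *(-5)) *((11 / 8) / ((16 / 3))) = -5775 / 64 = -90.23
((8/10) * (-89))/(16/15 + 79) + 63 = 74595/1201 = 62.11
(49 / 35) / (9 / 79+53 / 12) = 6636 / 21475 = 0.31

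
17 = 17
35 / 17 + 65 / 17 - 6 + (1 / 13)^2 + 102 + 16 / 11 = 3265943 / 31603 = 103.34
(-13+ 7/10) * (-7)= 861/10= 86.10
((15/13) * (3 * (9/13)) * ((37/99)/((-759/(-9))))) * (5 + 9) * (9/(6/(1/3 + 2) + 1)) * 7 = 6167826/2351635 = 2.62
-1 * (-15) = 15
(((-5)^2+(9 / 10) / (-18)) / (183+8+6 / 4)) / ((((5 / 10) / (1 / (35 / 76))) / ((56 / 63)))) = 303392 / 606375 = 0.50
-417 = -417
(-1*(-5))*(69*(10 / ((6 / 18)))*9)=93150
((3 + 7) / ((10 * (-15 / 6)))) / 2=-0.20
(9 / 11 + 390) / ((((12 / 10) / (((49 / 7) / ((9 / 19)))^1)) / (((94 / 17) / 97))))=44788415 / 163251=274.35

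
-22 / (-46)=11 / 23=0.48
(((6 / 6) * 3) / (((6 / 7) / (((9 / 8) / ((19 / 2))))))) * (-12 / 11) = -189 / 418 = -0.45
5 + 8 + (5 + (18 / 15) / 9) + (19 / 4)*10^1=1969 / 30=65.63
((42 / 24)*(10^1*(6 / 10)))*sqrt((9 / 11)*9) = 189*sqrt(11) / 22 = 28.49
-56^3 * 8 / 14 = -100352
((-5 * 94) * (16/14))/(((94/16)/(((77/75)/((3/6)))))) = -2816/15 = -187.73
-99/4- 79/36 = -485/18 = -26.94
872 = 872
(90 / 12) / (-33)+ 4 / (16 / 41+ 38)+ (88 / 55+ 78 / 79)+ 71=502424293 / 6839030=73.46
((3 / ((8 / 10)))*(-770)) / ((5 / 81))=-93555 / 2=-46777.50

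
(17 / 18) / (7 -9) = -17 / 36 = -0.47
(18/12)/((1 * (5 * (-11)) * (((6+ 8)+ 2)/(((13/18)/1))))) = -13/10560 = -0.00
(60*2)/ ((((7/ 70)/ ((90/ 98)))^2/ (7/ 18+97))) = 2366550000/ 2401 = 985651.81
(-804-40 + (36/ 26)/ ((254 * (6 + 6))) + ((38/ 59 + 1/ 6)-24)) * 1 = -1013663939/ 1168908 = -867.19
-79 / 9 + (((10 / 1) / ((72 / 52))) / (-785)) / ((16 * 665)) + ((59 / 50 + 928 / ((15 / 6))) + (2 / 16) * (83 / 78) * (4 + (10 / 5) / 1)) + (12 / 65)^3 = 100304131881199 / 275253342000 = 364.41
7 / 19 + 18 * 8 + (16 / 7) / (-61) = 144.33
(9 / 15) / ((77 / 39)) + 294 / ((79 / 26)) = 2952183 / 30415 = 97.06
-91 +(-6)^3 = -307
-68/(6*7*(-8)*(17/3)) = 1/28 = 0.04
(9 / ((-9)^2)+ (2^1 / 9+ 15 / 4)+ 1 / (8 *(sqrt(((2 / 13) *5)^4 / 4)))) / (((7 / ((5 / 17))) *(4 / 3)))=5407 / 38080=0.14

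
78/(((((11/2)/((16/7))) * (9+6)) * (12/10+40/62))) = 992/847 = 1.17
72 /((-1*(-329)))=72 /329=0.22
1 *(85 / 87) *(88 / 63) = 7480 / 5481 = 1.36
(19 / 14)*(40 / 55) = 76 / 77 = 0.99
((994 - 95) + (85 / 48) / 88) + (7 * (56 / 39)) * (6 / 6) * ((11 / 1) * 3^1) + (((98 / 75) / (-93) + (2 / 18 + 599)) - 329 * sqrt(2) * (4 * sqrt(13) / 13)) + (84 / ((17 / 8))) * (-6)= 1076.46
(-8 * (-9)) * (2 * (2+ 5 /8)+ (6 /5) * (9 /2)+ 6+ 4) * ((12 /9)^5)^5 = 929993323052007424 /470715894135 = 1975699.85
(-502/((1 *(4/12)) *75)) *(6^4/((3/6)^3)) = -5204736/25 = -208189.44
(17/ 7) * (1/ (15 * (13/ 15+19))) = 17/ 2086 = 0.01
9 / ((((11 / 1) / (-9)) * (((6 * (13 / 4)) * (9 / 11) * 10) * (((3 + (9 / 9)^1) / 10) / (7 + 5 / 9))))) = -34 / 39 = -0.87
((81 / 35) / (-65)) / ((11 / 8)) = -648 / 25025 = -0.03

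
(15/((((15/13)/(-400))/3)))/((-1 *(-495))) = -1040/33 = -31.52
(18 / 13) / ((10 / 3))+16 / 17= 1499 / 1105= 1.36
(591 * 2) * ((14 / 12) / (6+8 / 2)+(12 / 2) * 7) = 497819 / 10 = 49781.90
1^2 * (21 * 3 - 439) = -376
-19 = -19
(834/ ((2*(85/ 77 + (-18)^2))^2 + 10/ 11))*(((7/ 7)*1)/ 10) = 824131/ 4177682910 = 0.00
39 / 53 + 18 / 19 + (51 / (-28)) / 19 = 44757 / 28196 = 1.59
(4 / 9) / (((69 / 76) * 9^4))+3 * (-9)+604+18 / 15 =11779036991 / 20371905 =578.20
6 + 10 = 16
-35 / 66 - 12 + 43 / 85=-67457 / 5610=-12.02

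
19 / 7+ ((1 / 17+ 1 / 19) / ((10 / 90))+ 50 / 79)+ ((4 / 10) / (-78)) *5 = 30126136 / 6966141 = 4.32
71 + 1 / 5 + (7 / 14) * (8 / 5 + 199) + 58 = 459 / 2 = 229.50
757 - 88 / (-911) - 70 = 625945 / 911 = 687.10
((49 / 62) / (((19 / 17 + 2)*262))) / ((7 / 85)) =10115 / 860932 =0.01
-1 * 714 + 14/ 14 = -713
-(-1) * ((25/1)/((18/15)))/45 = 25/54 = 0.46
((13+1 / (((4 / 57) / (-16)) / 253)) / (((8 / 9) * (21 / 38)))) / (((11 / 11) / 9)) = -1056615.11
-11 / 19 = -0.58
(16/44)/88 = 1/242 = 0.00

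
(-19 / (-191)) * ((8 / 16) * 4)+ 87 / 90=1.17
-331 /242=-1.37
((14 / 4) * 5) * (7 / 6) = 245 / 12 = 20.42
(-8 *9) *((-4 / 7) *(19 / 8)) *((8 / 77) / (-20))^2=2736 / 1037575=0.00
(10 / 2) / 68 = 5 / 68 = 0.07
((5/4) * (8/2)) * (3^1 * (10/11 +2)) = 43.64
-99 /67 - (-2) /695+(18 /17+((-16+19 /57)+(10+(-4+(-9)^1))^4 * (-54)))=-10425633956 /2374815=-4390.08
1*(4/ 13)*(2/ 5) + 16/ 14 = 576/ 455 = 1.27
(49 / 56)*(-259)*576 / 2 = -65268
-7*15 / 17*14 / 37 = -1470 / 629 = -2.34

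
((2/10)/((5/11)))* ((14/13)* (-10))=-308/65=-4.74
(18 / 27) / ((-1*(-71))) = 2 / 213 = 0.01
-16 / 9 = -1.78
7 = 7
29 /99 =0.29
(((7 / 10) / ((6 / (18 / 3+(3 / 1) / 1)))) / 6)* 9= 63 / 40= 1.58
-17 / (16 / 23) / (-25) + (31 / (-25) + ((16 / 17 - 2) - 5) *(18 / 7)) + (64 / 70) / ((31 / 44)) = -4292413 / 295120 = -14.54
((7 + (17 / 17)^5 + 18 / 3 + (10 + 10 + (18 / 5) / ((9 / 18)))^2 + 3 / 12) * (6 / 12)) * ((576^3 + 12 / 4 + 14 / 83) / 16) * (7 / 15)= 2101587331.10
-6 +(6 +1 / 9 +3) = 28 / 9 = 3.11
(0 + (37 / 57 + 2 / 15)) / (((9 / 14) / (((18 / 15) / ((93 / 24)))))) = 49952 / 132525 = 0.38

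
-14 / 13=-1.08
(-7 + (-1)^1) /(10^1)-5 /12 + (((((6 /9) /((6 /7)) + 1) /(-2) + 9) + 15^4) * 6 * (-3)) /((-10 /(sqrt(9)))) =3281011 /12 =273417.58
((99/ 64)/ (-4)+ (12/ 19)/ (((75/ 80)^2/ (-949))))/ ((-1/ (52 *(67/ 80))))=216805601701/ 7296000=29715.68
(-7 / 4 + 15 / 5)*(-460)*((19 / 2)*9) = -49162.50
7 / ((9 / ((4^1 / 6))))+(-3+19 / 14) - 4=-1937 / 378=-5.12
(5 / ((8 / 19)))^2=9025 / 64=141.02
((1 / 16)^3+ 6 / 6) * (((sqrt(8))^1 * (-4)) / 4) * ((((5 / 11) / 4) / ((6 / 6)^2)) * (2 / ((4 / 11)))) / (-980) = 4097 * sqrt(2) / 3211264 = 0.00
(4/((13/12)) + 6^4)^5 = 1376954229154671230976/371293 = 3708538079507750.57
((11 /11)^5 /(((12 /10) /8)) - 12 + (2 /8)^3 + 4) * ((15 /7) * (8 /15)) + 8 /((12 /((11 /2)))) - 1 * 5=-159 /56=-2.84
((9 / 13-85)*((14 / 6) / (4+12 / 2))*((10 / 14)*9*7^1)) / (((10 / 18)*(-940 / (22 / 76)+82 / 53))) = 30191238 / 61498385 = 0.49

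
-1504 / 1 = -1504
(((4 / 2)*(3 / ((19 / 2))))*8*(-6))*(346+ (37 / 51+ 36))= -3747648 / 323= -11602.63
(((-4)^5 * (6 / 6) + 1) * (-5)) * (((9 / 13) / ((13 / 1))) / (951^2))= 5115 / 16982641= 0.00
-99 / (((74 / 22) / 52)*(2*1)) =-28314 / 37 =-765.24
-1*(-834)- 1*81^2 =-5727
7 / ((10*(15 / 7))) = 0.33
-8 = -8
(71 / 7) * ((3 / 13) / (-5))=-213 / 455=-0.47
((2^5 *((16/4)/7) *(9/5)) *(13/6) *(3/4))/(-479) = -1872/16765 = -0.11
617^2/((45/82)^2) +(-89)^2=2575792861/2025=1271996.47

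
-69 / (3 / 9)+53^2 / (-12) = -5293 / 12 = -441.08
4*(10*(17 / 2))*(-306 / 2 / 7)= -52020 / 7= -7431.43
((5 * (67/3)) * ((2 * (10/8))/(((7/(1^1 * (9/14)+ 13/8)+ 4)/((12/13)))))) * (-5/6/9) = -3.37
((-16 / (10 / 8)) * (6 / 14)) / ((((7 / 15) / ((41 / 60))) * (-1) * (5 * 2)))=0.80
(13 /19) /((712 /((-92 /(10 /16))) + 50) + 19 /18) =10764 /727111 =0.01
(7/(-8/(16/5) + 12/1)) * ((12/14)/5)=12/95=0.13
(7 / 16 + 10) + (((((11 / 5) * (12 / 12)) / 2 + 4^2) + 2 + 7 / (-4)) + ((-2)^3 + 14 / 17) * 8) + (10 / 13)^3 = -87154933 / 2987920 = -29.17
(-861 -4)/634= -1.36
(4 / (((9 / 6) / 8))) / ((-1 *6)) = -32 / 9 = -3.56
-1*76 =-76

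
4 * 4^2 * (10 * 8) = 5120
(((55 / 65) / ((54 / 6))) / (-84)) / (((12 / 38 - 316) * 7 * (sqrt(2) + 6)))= 209 / 2338284312 - 209 * sqrt(2) / 14029705872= 0.00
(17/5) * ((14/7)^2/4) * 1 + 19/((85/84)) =377/17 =22.18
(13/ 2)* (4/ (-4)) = -13/ 2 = -6.50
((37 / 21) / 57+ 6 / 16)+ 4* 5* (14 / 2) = 1344527 / 9576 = 140.41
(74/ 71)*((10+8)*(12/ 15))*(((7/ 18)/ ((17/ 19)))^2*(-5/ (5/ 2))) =-5235944/ 923355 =-5.67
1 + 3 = 4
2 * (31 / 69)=62 / 69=0.90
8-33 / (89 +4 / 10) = 1137 / 149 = 7.63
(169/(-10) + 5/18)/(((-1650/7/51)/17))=68782/1125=61.14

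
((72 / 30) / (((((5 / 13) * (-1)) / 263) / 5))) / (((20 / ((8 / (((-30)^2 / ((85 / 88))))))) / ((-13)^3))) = 127696231 / 16500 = 7739.17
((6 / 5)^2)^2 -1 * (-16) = 11296 / 625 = 18.07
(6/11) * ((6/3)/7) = 12/77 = 0.16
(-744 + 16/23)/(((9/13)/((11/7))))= -2444728/1449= -1687.18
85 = 85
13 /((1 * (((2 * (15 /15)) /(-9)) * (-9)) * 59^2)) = 13 /6962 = 0.00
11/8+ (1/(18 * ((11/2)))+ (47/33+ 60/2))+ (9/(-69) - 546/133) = 9889453/346104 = 28.57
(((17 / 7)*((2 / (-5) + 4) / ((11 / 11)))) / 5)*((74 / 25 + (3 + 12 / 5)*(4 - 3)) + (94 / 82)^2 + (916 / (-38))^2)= 2742402016764 / 2654929375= 1032.95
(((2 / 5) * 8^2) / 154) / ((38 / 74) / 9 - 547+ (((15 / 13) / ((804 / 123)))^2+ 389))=-258690511872 / 245739965777075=-0.00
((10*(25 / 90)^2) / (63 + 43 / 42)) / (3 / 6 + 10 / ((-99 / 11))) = -1750 / 88737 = -0.02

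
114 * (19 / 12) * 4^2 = 2888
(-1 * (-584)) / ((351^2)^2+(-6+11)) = 292 / 7589243203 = 0.00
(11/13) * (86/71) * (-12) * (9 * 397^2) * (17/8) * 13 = -34218017163/71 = -481943903.70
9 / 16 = 0.56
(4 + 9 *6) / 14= 29 / 7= 4.14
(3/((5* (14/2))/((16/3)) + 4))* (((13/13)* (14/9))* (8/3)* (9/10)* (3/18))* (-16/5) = -7168/12675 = -0.57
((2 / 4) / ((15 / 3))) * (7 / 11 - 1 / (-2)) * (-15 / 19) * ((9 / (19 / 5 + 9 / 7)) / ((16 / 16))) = -23625 / 148808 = -0.16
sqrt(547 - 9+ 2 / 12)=sqrt(19374) / 6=23.20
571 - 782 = -211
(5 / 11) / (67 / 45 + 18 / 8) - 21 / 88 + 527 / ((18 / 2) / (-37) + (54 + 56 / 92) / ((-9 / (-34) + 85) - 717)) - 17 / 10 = -2855718347411829 / 1784478640120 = -1600.31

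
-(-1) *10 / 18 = 0.56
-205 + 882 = 677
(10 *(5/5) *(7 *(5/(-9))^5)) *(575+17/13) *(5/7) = -1170625000/767637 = -1524.97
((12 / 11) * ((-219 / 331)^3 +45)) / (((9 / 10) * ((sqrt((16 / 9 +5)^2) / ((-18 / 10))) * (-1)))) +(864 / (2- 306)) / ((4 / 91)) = -46479160146789 / 924677091118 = -50.27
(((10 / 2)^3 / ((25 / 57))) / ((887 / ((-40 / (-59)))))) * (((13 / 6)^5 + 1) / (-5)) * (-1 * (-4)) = -36011555 / 4238973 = -8.50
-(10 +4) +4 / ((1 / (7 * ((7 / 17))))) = -42 / 17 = -2.47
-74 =-74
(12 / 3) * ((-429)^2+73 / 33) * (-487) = -11831033848 / 33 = -358516177.21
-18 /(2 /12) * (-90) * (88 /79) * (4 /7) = 3421440 /553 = 6187.05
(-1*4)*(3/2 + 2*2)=-22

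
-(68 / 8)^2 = -289 / 4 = -72.25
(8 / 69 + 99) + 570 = 669.12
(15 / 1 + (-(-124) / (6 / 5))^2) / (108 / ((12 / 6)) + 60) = 5065 / 54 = 93.80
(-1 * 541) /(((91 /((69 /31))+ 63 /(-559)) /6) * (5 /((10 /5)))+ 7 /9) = -62600733 /2055739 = -30.45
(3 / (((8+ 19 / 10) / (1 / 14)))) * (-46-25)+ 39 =8654 / 231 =37.46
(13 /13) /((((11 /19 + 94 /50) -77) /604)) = -286900 /35407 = -8.10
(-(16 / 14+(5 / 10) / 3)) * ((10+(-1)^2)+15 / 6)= -495 / 28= -17.68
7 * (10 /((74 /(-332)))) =-314.05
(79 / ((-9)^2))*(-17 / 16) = -1343 / 1296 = -1.04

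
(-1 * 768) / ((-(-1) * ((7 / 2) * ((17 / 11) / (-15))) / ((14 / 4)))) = 126720 / 17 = 7454.12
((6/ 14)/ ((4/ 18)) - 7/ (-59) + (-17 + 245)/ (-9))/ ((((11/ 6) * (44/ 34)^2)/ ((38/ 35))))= -316847173/ 38479210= -8.23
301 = 301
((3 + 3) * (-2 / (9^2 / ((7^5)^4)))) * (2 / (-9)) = 638338130380896008 / 243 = 2626905886341135.84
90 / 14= 45 / 7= 6.43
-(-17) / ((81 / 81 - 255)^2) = 17 / 64516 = 0.00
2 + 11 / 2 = 15 / 2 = 7.50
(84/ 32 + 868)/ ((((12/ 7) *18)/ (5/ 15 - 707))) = -12920075/ 648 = -19938.39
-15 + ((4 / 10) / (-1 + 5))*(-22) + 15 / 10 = -157 / 10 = -15.70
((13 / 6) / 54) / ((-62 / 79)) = -1027 / 20088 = -0.05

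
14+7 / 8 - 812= -6377 / 8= -797.12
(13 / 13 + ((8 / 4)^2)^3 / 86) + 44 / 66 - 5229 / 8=-672053 / 1032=-651.21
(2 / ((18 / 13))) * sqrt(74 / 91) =1.30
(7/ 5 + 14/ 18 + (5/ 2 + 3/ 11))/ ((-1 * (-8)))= 4901/ 7920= 0.62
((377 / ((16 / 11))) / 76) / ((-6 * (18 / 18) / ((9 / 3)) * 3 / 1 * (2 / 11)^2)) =-17.19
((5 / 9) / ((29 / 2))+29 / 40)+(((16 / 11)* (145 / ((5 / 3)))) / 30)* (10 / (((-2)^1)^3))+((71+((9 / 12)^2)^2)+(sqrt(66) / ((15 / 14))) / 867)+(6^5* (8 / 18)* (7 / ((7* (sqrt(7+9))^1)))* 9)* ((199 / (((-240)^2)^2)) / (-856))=66.82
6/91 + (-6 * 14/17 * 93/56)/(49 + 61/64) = -486354/4945759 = -0.10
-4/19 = -0.21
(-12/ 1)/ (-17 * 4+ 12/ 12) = 12/ 67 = 0.18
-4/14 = -0.29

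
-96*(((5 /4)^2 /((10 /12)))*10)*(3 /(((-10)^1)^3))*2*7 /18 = 21 /5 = 4.20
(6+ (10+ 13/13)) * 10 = 170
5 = 5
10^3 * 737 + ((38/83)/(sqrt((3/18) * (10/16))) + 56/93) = 152 * sqrt(15)/415 + 68541056/93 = 737002.02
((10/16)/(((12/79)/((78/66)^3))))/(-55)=-0.12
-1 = -1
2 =2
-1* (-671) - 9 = 662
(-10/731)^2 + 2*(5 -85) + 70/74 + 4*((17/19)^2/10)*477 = -225121213883/35687299385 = -6.31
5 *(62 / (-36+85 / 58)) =-17980 / 2003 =-8.98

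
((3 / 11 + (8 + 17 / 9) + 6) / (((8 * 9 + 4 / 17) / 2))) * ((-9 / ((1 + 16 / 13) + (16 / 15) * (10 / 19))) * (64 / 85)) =-1.09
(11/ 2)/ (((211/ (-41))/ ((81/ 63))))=-4059/ 2954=-1.37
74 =74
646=646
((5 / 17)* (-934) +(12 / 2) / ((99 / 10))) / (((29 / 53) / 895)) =-7294079950 / 16269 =-448342.24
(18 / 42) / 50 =3 / 350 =0.01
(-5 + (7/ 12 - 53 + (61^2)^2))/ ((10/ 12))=166149403/ 10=16614940.30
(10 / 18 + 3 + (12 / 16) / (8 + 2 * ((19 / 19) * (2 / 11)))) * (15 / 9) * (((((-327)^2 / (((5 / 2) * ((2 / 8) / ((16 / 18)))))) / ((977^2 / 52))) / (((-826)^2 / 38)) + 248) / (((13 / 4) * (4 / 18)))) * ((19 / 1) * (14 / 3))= 3859217713363889686 / 20863330304271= 184976.11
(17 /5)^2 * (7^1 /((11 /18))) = 36414 /275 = 132.41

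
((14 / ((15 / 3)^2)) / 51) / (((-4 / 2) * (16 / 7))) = -49 / 20400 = -0.00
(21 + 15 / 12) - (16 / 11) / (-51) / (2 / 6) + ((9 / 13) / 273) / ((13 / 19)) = 256979589 / 11503492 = 22.34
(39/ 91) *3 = 9/ 7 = 1.29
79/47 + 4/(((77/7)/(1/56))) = 12213/7238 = 1.69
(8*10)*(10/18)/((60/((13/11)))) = 260/297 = 0.88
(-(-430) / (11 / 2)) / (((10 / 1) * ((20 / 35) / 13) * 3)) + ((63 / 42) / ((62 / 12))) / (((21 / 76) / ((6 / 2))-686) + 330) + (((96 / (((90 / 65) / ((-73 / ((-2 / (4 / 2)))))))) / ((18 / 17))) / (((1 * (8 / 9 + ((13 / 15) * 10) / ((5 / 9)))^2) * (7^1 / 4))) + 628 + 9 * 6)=3642024674984327 / 4847412934518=751.33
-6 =-6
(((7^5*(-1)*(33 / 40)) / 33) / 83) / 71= -0.07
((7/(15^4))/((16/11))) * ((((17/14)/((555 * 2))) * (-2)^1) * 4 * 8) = -187/28096875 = -0.00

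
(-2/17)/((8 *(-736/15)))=15/50048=0.00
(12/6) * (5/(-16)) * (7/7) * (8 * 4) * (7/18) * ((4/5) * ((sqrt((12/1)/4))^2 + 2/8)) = -20.22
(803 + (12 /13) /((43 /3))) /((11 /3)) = 1346739 /6149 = 219.02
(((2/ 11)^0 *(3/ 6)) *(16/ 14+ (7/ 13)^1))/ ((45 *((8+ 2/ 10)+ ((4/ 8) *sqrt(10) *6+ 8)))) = 153/ 87178 - 85 *sqrt(10)/ 261534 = 0.00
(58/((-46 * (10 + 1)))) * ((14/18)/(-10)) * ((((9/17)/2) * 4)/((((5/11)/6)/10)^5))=739559310336/1955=378291207.33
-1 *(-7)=7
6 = 6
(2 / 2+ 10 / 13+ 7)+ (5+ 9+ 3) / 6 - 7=359 / 78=4.60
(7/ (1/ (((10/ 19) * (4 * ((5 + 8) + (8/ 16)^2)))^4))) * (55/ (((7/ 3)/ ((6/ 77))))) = 7784550.57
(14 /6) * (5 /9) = 35 /27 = 1.30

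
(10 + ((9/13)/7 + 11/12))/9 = 12029/9828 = 1.22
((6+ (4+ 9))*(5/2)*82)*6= 23370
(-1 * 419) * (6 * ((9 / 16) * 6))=-33939 / 4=-8484.75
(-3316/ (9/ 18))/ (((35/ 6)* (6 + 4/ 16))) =-159168/ 875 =-181.91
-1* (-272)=272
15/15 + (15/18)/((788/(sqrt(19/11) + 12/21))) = 5 * sqrt(209)/52008 + 8279/8274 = 1.00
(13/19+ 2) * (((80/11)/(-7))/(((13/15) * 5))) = -12240/19019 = -0.64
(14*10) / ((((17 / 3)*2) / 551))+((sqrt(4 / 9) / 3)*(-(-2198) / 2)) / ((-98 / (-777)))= 445883 / 51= 8742.80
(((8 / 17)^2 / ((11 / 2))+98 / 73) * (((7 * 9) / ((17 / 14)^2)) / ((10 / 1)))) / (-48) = -165095847 / 1341347260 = -0.12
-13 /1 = -13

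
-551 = -551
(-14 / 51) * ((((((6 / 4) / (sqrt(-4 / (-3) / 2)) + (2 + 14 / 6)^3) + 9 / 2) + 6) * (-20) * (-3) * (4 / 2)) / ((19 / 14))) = -19447120 / 8721 - 5880 * sqrt(6) / 323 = -2274.51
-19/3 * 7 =-133/3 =-44.33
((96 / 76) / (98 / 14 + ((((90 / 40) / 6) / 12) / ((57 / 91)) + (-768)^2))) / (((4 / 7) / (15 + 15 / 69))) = 282240 / 4948918441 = 0.00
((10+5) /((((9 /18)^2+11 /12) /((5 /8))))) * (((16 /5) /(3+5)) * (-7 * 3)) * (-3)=405 /2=202.50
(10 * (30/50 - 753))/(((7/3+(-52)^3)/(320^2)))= 210124800/38347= 5479.56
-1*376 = -376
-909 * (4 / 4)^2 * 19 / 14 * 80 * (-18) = 12435120 / 7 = 1776445.71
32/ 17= 1.88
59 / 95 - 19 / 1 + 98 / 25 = -6868 / 475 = -14.46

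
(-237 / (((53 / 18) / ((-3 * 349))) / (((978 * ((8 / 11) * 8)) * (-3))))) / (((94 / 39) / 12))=-7162375089.05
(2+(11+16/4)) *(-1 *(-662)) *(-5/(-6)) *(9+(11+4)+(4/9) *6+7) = 2841635/9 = 315737.22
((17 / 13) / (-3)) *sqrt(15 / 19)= -17 *sqrt(285) / 741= -0.39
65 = 65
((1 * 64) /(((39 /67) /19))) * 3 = 81472 /13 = 6267.08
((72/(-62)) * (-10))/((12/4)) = 120/31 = 3.87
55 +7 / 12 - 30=307 / 12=25.58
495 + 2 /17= 8417 /17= 495.12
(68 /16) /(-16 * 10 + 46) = -17 /456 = -0.04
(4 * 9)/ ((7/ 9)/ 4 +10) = 1296/ 367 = 3.53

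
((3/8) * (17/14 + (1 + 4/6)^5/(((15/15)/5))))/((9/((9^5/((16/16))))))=18053361/112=161190.72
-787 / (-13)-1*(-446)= 6585 / 13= 506.54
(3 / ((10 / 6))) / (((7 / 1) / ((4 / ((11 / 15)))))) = 108 / 77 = 1.40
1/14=0.07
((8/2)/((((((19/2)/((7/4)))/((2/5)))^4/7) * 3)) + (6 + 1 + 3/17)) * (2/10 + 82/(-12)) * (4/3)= -11865204507148/186929184375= -63.47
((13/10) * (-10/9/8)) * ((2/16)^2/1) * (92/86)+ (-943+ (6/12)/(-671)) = -62688355381/66477312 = -943.00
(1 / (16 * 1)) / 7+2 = 225 / 112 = 2.01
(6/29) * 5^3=750/29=25.86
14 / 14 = 1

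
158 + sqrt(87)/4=160.33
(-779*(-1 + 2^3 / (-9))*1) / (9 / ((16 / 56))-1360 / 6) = -26486 / 3513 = -7.54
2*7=14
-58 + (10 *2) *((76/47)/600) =-40852/705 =-57.95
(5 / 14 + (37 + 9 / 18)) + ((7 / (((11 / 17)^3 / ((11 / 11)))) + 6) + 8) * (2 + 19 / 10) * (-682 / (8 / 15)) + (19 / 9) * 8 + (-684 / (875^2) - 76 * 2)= -1325865243880883 / 6670125000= -198776.67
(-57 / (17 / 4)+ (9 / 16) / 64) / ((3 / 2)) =-77773 / 8704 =-8.94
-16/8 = -2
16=16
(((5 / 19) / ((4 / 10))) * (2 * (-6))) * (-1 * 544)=81600 / 19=4294.74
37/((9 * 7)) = 0.59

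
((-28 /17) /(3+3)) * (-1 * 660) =3080 /17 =181.18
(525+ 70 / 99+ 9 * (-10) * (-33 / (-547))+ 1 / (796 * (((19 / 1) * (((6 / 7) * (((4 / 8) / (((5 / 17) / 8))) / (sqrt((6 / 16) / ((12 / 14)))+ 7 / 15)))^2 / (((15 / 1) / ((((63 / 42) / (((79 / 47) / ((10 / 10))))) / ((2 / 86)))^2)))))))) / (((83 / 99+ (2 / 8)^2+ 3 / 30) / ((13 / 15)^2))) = 19897462585 * sqrt(7) / 22925615864662689624+ 117510072987632444627557439 / 300967485071291789383872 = 390.44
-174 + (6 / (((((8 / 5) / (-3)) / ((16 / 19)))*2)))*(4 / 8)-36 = -4035 / 19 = -212.37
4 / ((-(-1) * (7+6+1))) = 2 / 7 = 0.29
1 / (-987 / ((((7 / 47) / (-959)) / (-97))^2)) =-1 / 385032572878443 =-0.00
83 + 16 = 99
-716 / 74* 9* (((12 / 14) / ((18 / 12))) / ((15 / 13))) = -55848 / 1295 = -43.13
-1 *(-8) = 8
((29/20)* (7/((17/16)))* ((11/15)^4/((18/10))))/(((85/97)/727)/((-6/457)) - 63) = -1676729134696/68923222835625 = -0.02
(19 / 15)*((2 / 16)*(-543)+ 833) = 116299 / 120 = 969.16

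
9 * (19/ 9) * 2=38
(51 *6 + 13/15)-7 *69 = -176.13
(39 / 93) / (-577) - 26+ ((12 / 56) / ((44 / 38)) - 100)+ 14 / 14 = -687633945 / 5509196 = -124.82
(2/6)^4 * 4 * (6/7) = 8/189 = 0.04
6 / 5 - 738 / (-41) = 96 / 5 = 19.20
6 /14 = 3 /7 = 0.43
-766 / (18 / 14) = -5362 / 9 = -595.78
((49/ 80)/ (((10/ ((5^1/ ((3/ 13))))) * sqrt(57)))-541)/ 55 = -541/ 55+637 * sqrt(57)/ 1504800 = -9.83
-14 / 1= -14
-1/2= -0.50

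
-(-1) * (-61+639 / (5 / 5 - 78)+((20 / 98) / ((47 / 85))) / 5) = -1753674 / 25333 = -69.22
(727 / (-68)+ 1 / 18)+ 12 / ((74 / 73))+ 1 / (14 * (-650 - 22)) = 21340945 / 17752896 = 1.20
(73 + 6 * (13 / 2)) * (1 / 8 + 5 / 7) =94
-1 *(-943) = 943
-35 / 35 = -1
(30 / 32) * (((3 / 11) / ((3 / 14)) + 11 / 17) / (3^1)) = 1795 / 2992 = 0.60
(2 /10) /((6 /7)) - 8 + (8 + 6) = 187 /30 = 6.23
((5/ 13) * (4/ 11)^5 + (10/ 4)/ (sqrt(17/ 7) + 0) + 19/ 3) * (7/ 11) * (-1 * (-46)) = 805 * sqrt(119)/ 187 + 12813976154/ 69090879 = 232.43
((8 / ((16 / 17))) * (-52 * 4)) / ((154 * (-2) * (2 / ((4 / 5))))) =884 / 385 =2.30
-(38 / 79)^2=-1444 / 6241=-0.23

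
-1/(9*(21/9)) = -1/21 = -0.05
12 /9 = 4 /3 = 1.33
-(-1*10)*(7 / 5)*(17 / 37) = 238 / 37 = 6.43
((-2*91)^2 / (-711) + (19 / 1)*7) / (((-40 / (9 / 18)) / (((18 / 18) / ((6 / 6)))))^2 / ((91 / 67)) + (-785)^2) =5590949 / 40175250525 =0.00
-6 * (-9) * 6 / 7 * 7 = 324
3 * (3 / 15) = 3 / 5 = 0.60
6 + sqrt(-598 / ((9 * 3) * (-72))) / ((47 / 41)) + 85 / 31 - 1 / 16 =41 * sqrt(897) / 2538 + 4305 / 496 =9.16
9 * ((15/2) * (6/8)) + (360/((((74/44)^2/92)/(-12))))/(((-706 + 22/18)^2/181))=-254286756675/440638923848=-0.58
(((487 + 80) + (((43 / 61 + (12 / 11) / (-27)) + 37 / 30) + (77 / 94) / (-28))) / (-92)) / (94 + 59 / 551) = -3558659486813 / 54160740580320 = -0.07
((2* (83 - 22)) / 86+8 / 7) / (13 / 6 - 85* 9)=-4626 / 1377677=-0.00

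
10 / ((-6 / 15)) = -25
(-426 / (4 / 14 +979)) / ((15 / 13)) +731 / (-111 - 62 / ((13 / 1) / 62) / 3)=-1082757481 / 280129575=-3.87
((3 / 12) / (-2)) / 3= -1 / 24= -0.04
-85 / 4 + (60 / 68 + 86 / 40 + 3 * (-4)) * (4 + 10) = -49911 / 340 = -146.80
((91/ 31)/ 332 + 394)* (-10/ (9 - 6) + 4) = 1351713/ 5146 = 262.67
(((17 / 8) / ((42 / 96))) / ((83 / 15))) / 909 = 170 / 176043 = 0.00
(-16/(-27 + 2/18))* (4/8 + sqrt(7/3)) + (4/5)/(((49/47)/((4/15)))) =223292/444675 + 24* sqrt(21)/121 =1.41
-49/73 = -0.67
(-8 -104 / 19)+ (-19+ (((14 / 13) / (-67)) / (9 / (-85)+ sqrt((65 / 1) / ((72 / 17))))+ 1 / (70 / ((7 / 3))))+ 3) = -116605864452443 / 3960734890710 -606900*sqrt(2210) / 6948657703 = -29.44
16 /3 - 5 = 1 /3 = 0.33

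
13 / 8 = 1.62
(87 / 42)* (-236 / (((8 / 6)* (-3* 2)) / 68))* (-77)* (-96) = 30715872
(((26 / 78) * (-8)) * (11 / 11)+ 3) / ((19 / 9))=0.16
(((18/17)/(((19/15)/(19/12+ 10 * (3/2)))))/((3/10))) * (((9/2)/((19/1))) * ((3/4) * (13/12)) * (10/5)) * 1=1746225/98192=17.78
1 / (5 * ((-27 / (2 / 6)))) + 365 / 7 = 147818 / 2835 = 52.14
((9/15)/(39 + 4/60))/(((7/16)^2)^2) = 0.42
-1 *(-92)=92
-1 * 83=-83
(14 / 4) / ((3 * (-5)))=-7 / 30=-0.23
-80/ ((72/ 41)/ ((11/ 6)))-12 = -2579/ 27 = -95.52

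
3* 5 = 15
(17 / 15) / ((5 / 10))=34 / 15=2.27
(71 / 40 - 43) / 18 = -2.29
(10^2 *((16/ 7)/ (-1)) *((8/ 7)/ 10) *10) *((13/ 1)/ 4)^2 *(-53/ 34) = 3582800/ 833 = 4301.08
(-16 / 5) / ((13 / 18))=-288 / 65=-4.43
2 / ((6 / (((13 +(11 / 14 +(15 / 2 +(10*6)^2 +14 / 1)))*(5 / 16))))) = 127235 / 336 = 378.68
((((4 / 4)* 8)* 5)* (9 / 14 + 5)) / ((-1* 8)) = -395 / 14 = -28.21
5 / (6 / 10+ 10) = 25 / 53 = 0.47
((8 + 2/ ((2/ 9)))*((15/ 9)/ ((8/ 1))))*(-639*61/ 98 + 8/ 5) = -3299887/ 2352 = -1403.01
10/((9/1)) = 1.11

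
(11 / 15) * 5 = 11 / 3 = 3.67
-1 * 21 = -21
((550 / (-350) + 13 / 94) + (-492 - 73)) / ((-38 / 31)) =11554103 / 25004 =462.09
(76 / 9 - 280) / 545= -2444 / 4905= -0.50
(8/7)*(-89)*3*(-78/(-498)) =-27768/581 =-47.79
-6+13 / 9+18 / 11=-289 / 99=-2.92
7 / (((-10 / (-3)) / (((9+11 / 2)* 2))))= 60.90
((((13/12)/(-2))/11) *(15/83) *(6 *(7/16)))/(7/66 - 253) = 4095/44331296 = 0.00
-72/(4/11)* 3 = -594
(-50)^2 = 2500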